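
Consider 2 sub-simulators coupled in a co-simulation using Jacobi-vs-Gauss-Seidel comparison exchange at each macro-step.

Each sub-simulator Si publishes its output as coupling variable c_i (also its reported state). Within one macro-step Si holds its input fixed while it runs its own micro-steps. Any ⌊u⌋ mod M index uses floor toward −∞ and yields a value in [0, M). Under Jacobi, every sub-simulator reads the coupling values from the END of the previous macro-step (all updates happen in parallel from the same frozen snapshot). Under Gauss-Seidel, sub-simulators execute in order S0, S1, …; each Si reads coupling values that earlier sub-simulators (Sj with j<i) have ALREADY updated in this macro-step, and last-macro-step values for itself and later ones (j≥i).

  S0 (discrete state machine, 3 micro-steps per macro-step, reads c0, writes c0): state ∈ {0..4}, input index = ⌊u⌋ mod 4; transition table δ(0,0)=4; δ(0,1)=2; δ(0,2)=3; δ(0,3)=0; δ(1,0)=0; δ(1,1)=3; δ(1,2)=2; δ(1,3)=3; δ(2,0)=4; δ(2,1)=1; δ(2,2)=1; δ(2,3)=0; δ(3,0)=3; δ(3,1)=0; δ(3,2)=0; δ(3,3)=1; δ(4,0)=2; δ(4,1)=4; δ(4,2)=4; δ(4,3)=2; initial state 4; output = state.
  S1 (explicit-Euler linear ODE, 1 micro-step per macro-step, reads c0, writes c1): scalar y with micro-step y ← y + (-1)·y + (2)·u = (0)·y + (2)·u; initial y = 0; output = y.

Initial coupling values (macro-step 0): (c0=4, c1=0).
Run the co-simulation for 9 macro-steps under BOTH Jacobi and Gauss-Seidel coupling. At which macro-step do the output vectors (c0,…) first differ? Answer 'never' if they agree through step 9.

[Jacobi] macro 1: S0 reads c0=4 → after 3×micro: 2; S1 reads c0=4 → after 1×micro: 8 ⇒ (c0=2, c1=8)
[Jacobi] macro 2: S0 reads c0=2 → after 3×micro: 1; S1 reads c0=2 → after 1×micro: 4 ⇒ (c0=1, c1=4)
[Jacobi] macro 3: S0 reads c0=1 → after 3×micro: 2; S1 reads c0=1 → after 1×micro: 2 ⇒ (c0=2, c1=2)
[Jacobi] macro 4: S0 reads c0=2 → after 3×micro: 1; S1 reads c0=2 → after 1×micro: 4 ⇒ (c0=1, c1=4)
[Jacobi] macro 5: S0 reads c0=1 → after 3×micro: 2; S1 reads c0=1 → after 1×micro: 2 ⇒ (c0=2, c1=2)
[Jacobi] macro 6: S0 reads c0=2 → after 3×micro: 1; S1 reads c0=2 → after 1×micro: 4 ⇒ (c0=1, c1=4)
[Jacobi] macro 7: S0 reads c0=1 → after 3×micro: 2; S1 reads c0=1 → after 1×micro: 2 ⇒ (c0=2, c1=2)
[Jacobi] macro 8: S0 reads c0=2 → after 3×micro: 1; S1 reads c0=2 → after 1×micro: 4 ⇒ (c0=1, c1=4)
[Jacobi] macro 9: S0 reads c0=1 → after 3×micro: 2; S1 reads c0=1 → after 1×micro: 2 ⇒ (c0=2, c1=2)
[Gauss-Seidel] macro 1: S0 reads c0=4 → after 3×micro: 2; S1 reads c0=2 → after 1×micro: 4 ⇒ (c0=2, c1=4)
[Gauss-Seidel] macro 2: S0 reads c0=2 → after 3×micro: 1; S1 reads c0=1 → after 1×micro: 2 ⇒ (c0=1, c1=2)
[Gauss-Seidel] macro 3: S0 reads c0=1 → after 3×micro: 2; S1 reads c0=2 → after 1×micro: 4 ⇒ (c0=2, c1=4)
[Gauss-Seidel] macro 4: S0 reads c0=2 → after 3×micro: 1; S1 reads c0=1 → after 1×micro: 2 ⇒ (c0=1, c1=2)
[Gauss-Seidel] macro 5: S0 reads c0=1 → after 3×micro: 2; S1 reads c0=2 → after 1×micro: 4 ⇒ (c0=2, c1=4)
[Gauss-Seidel] macro 6: S0 reads c0=2 → after 3×micro: 1; S1 reads c0=1 → after 1×micro: 2 ⇒ (c0=1, c1=2)
[Gauss-Seidel] macro 7: S0 reads c0=1 → after 3×micro: 2; S1 reads c0=2 → after 1×micro: 4 ⇒ (c0=2, c1=4)
[Gauss-Seidel] macro 8: S0 reads c0=2 → after 3×micro: 1; S1 reads c0=1 → after 1×micro: 2 ⇒ (c0=1, c1=2)
[Gauss-Seidel] macro 9: S0 reads c0=1 → after 3×micro: 2; S1 reads c0=2 → after 1×micro: 4 ⇒ (c0=2, c1=4)

first divergence at macro-step: 1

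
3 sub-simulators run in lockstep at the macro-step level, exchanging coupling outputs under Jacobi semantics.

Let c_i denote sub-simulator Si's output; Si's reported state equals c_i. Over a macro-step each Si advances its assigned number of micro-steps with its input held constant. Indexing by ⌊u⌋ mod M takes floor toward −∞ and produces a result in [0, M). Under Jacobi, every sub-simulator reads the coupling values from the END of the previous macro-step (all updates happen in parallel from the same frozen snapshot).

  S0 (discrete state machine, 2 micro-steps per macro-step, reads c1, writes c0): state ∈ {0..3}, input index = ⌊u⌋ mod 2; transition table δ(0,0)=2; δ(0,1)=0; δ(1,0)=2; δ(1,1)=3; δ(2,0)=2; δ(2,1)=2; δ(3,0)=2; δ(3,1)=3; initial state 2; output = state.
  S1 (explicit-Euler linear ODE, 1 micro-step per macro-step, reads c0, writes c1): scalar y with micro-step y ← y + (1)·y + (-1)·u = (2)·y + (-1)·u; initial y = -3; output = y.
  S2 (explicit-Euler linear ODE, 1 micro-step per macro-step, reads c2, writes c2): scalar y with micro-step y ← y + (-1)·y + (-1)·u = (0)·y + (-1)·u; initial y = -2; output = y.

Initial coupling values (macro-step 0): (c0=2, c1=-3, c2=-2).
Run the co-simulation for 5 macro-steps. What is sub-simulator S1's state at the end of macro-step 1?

S1 state at macro-step 1 = -8

macro 1: S0 reads c1=-3 → after 2×micro: 2; S1 reads c0=2 → after 1×micro: -8; S2 reads c2=-2 → after 1×micro: 2 ⇒ (c0=2, c1=-8, c2=2)
macro 2: S0 reads c1=-8 → after 2×micro: 2; S1 reads c0=2 → after 1×micro: -18; S2 reads c2=2 → after 1×micro: -2 ⇒ (c0=2, c1=-18, c2=-2)
macro 3: S0 reads c1=-18 → after 2×micro: 2; S1 reads c0=2 → after 1×micro: -38; S2 reads c2=-2 → after 1×micro: 2 ⇒ (c0=2, c1=-38, c2=2)
macro 4: S0 reads c1=-38 → after 2×micro: 2; S1 reads c0=2 → after 1×micro: -78; S2 reads c2=2 → after 1×micro: -2 ⇒ (c0=2, c1=-78, c2=-2)
macro 5: S0 reads c1=-78 → after 2×micro: 2; S1 reads c0=2 → after 1×micro: -158; S2 reads c2=-2 → after 1×micro: 2 ⇒ (c0=2, c1=-158, c2=2)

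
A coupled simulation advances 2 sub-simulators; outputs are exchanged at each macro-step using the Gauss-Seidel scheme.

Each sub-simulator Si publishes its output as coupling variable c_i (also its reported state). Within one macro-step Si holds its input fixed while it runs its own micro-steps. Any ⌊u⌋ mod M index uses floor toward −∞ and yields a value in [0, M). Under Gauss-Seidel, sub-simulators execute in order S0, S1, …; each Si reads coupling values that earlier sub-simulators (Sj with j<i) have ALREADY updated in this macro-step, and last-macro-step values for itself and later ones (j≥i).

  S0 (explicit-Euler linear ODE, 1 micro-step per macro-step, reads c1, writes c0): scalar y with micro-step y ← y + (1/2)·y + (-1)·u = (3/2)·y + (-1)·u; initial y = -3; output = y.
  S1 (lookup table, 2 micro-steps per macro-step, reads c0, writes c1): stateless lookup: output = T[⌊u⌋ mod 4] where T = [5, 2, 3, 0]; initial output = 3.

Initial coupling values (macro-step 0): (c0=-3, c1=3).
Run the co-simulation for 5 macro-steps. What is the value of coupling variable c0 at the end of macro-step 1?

macro 1: S0 reads c1=3 → after 1×micro: -15/2; S1 reads c0=-15/2 → after 2×micro: 5 ⇒ (c0=-15/2, c1=5)
macro 2: S0 reads c1=5 → after 1×micro: -65/4; S1 reads c0=-65/4 → after 2×micro: 0 ⇒ (c0=-65/4, c1=0)
macro 3: S0 reads c1=0 → after 1×micro: -195/8; S1 reads c0=-195/8 → after 2×micro: 0 ⇒ (c0=-195/8, c1=0)
macro 4: S0 reads c1=0 → after 1×micro: -585/16; S1 reads c0=-585/16 → after 2×micro: 0 ⇒ (c0=-585/16, c1=0)
macro 5: S0 reads c1=0 → after 1×micro: -1755/32; S1 reads c0=-1755/32 → after 2×micro: 2 ⇒ (c0=-1755/32, c1=2)

c0 at macro-step 1 = -15/2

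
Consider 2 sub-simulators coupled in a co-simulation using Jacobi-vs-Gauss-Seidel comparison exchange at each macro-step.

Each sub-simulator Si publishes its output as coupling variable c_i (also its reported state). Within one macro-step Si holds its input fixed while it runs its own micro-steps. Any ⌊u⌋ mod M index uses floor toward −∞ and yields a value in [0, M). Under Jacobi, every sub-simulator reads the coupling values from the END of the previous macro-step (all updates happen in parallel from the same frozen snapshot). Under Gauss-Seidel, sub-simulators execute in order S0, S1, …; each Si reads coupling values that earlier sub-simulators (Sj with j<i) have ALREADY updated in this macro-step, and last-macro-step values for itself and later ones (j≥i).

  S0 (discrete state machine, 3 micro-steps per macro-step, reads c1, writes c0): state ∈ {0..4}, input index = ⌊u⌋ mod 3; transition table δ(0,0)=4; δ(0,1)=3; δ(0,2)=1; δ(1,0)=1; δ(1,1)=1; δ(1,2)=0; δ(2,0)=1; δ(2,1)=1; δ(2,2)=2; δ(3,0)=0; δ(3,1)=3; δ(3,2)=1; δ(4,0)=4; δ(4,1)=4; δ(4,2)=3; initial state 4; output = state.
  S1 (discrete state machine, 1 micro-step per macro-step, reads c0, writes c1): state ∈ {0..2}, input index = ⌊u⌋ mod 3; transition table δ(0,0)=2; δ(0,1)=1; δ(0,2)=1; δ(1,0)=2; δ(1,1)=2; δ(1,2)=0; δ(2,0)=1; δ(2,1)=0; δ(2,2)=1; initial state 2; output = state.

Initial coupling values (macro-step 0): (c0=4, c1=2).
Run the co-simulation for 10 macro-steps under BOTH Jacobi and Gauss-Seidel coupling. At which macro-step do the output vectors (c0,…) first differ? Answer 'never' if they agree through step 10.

first divergence at macro-step: 1

[Jacobi] macro 1: S0 reads c1=2 → after 3×micro: 0; S1 reads c0=4 → after 1×micro: 0 ⇒ (c0=0, c1=0)
[Jacobi] macro 2: S0 reads c1=0 → after 3×micro: 4; S1 reads c0=0 → after 1×micro: 2 ⇒ (c0=4, c1=2)
[Jacobi] macro 3: S0 reads c1=2 → after 3×micro: 0; S1 reads c0=4 → after 1×micro: 0 ⇒ (c0=0, c1=0)
[Jacobi] macro 4: S0 reads c1=0 → after 3×micro: 4; S1 reads c0=0 → after 1×micro: 2 ⇒ (c0=4, c1=2)
[Jacobi] macro 5: S0 reads c1=2 → after 3×micro: 0; S1 reads c0=4 → after 1×micro: 0 ⇒ (c0=0, c1=0)
[Jacobi] macro 6: S0 reads c1=0 → after 3×micro: 4; S1 reads c0=0 → after 1×micro: 2 ⇒ (c0=4, c1=2)
[Jacobi] macro 7: S0 reads c1=2 → after 3×micro: 0; S1 reads c0=4 → after 1×micro: 0 ⇒ (c0=0, c1=0)
[Jacobi] macro 8: S0 reads c1=0 → after 3×micro: 4; S1 reads c0=0 → after 1×micro: 2 ⇒ (c0=4, c1=2)
[Jacobi] macro 9: S0 reads c1=2 → after 3×micro: 0; S1 reads c0=4 → after 1×micro: 0 ⇒ (c0=0, c1=0)
[Jacobi] macro 10: S0 reads c1=0 → after 3×micro: 4; S1 reads c0=0 → after 1×micro: 2 ⇒ (c0=4, c1=2)
[Gauss-Seidel] macro 1: S0 reads c1=2 → after 3×micro: 0; S1 reads c0=0 → after 1×micro: 1 ⇒ (c0=0, c1=1)
[Gauss-Seidel] macro 2: S0 reads c1=1 → after 3×micro: 3; S1 reads c0=3 → after 1×micro: 2 ⇒ (c0=3, c1=2)
[Gauss-Seidel] macro 3: S0 reads c1=2 → after 3×micro: 1; S1 reads c0=1 → after 1×micro: 0 ⇒ (c0=1, c1=0)
[Gauss-Seidel] macro 4: S0 reads c1=0 → after 3×micro: 1; S1 reads c0=1 → after 1×micro: 1 ⇒ (c0=1, c1=1)
[Gauss-Seidel] macro 5: S0 reads c1=1 → after 3×micro: 1; S1 reads c0=1 → after 1×micro: 2 ⇒ (c0=1, c1=2)
[Gauss-Seidel] macro 6: S0 reads c1=2 → after 3×micro: 0; S1 reads c0=0 → after 1×micro: 1 ⇒ (c0=0, c1=1)
[Gauss-Seidel] macro 7: S0 reads c1=1 → after 3×micro: 3; S1 reads c0=3 → after 1×micro: 2 ⇒ (c0=3, c1=2)
[Gauss-Seidel] macro 8: S0 reads c1=2 → after 3×micro: 1; S1 reads c0=1 → after 1×micro: 0 ⇒ (c0=1, c1=0)
[Gauss-Seidel] macro 9: S0 reads c1=0 → after 3×micro: 1; S1 reads c0=1 → after 1×micro: 1 ⇒ (c0=1, c1=1)
[Gauss-Seidel] macro 10: S0 reads c1=1 → after 3×micro: 1; S1 reads c0=1 → after 1×micro: 2 ⇒ (c0=1, c1=2)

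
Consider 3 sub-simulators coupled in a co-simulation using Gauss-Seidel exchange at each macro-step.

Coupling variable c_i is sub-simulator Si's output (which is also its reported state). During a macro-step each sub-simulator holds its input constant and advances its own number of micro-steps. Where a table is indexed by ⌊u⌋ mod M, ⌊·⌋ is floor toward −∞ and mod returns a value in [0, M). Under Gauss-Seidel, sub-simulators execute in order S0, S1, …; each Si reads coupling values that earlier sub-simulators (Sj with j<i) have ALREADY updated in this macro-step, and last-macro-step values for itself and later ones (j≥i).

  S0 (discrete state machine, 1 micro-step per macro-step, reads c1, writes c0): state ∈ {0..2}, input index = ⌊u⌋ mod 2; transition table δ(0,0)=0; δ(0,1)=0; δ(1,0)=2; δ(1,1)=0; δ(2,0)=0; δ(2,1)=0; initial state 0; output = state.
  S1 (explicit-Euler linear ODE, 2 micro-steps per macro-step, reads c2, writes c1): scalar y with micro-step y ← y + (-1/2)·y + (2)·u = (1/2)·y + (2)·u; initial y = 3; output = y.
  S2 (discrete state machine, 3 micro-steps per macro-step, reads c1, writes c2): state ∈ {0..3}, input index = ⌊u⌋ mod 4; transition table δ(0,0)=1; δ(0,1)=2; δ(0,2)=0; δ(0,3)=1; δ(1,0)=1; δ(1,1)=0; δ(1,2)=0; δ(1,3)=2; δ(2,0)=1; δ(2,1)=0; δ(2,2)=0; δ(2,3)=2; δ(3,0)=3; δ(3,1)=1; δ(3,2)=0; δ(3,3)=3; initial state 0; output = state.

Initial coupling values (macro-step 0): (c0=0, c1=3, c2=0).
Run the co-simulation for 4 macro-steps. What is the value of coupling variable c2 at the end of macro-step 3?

macro 1: S0 reads c1=3 → after 1×micro: 0; S1 reads c2=0 → after 2×micro: 3/4; S2 reads c1=3/4 → after 3×micro: 1 ⇒ (c0=0, c1=3/4, c2=1)
macro 2: S0 reads c1=3/4 → after 1×micro: 0; S1 reads c2=1 → after 2×micro: 51/16; S2 reads c1=51/16 → after 3×micro: 2 ⇒ (c0=0, c1=51/16, c2=2)
macro 3: S0 reads c1=51/16 → after 1×micro: 0; S1 reads c2=2 → after 2×micro: 435/64; S2 reads c1=435/64 → after 3×micro: 0 ⇒ (c0=0, c1=435/64, c2=0)
macro 4: S0 reads c1=435/64 → after 1×micro: 0; S1 reads c2=0 → after 2×micro: 435/256; S2 reads c1=435/256 → after 3×micro: 2 ⇒ (c0=0, c1=435/256, c2=2)

c2 at macro-step 3 = 0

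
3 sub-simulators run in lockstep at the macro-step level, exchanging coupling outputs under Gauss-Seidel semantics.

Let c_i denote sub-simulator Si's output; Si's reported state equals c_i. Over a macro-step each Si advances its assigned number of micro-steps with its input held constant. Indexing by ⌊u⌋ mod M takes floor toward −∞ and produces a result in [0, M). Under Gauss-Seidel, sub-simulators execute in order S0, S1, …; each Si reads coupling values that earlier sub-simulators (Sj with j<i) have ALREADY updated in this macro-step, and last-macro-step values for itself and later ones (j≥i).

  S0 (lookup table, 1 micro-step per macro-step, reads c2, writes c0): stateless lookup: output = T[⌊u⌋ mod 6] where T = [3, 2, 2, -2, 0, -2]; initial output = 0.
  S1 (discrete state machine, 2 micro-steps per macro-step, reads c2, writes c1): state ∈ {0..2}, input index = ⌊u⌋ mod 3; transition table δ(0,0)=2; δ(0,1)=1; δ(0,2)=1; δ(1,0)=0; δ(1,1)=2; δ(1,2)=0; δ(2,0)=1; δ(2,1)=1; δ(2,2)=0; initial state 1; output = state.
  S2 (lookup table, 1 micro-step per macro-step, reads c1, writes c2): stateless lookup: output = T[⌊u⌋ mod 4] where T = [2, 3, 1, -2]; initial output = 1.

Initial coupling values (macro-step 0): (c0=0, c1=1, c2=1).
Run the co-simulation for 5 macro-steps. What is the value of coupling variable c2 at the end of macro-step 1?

macro 1: S0 reads c2=1 → after 1×micro: 2; S1 reads c2=1 → after 2×micro: 1; S2 reads c1=1 → after 1×micro: 3 ⇒ (c0=2, c1=1, c2=3)
macro 2: S0 reads c2=3 → after 1×micro: -2; S1 reads c2=3 → after 2×micro: 2; S2 reads c1=2 → after 1×micro: 1 ⇒ (c0=-2, c1=2, c2=1)
macro 3: S0 reads c2=1 → after 1×micro: 2; S1 reads c2=1 → after 2×micro: 2; S2 reads c1=2 → after 1×micro: 1 ⇒ (c0=2, c1=2, c2=1)
macro 4: S0 reads c2=1 → after 1×micro: 2; S1 reads c2=1 → after 2×micro: 2; S2 reads c1=2 → after 1×micro: 1 ⇒ (c0=2, c1=2, c2=1)
macro 5: S0 reads c2=1 → after 1×micro: 2; S1 reads c2=1 → after 2×micro: 2; S2 reads c1=2 → after 1×micro: 1 ⇒ (c0=2, c1=2, c2=1)

c2 at macro-step 1 = 3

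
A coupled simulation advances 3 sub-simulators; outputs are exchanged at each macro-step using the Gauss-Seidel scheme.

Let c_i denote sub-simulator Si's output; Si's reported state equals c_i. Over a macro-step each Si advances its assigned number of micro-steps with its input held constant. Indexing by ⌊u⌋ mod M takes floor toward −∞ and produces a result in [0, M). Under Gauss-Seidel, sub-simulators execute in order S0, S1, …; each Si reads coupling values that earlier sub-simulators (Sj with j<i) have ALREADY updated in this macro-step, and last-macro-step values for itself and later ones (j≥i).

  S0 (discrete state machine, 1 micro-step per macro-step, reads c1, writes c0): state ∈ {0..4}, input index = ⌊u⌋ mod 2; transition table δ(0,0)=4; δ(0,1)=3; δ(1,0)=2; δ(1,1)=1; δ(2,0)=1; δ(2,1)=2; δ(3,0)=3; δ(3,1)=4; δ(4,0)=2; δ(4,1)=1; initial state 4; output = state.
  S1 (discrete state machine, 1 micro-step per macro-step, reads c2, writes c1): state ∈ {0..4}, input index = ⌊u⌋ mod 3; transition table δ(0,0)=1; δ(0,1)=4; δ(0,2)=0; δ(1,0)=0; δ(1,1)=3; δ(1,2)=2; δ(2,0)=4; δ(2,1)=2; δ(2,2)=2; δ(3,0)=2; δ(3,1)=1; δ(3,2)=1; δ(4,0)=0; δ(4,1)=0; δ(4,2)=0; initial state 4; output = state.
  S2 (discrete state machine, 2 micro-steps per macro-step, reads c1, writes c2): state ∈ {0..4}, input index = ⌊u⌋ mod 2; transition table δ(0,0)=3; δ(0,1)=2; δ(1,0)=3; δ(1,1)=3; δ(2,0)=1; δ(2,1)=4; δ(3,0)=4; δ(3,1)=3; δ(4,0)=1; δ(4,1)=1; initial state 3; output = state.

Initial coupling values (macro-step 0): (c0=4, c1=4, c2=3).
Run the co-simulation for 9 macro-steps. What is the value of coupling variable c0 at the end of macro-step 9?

macro 1: S0 reads c1=4 → after 1×micro: 2; S1 reads c2=3 → after 1×micro: 0; S2 reads c1=0 → after 2×micro: 1 ⇒ (c0=2, c1=0, c2=1)
macro 2: S0 reads c1=0 → after 1×micro: 1; S1 reads c2=1 → after 1×micro: 4; S2 reads c1=4 → after 2×micro: 4 ⇒ (c0=1, c1=4, c2=4)
macro 3: S0 reads c1=4 → after 1×micro: 2; S1 reads c2=4 → after 1×micro: 0; S2 reads c1=0 → after 2×micro: 3 ⇒ (c0=2, c1=0, c2=3)
macro 4: S0 reads c1=0 → after 1×micro: 1; S1 reads c2=3 → after 1×micro: 1; S2 reads c1=1 → after 2×micro: 3 ⇒ (c0=1, c1=1, c2=3)
macro 5: S0 reads c1=1 → after 1×micro: 1; S1 reads c2=3 → after 1×micro: 0; S2 reads c1=0 → after 2×micro: 1 ⇒ (c0=1, c1=0, c2=1)
macro 6: S0 reads c1=0 → after 1×micro: 2; S1 reads c2=1 → after 1×micro: 4; S2 reads c1=4 → after 2×micro: 4 ⇒ (c0=2, c1=4, c2=4)
macro 7: S0 reads c1=4 → after 1×micro: 1; S1 reads c2=4 → after 1×micro: 0; S2 reads c1=0 → after 2×micro: 3 ⇒ (c0=1, c1=0, c2=3)
macro 8: S0 reads c1=0 → after 1×micro: 2; S1 reads c2=3 → after 1×micro: 1; S2 reads c1=1 → after 2×micro: 3 ⇒ (c0=2, c1=1, c2=3)
macro 9: S0 reads c1=1 → after 1×micro: 2; S1 reads c2=3 → after 1×micro: 0; S2 reads c1=0 → after 2×micro: 1 ⇒ (c0=2, c1=0, c2=1)

c0 at macro-step 9 = 2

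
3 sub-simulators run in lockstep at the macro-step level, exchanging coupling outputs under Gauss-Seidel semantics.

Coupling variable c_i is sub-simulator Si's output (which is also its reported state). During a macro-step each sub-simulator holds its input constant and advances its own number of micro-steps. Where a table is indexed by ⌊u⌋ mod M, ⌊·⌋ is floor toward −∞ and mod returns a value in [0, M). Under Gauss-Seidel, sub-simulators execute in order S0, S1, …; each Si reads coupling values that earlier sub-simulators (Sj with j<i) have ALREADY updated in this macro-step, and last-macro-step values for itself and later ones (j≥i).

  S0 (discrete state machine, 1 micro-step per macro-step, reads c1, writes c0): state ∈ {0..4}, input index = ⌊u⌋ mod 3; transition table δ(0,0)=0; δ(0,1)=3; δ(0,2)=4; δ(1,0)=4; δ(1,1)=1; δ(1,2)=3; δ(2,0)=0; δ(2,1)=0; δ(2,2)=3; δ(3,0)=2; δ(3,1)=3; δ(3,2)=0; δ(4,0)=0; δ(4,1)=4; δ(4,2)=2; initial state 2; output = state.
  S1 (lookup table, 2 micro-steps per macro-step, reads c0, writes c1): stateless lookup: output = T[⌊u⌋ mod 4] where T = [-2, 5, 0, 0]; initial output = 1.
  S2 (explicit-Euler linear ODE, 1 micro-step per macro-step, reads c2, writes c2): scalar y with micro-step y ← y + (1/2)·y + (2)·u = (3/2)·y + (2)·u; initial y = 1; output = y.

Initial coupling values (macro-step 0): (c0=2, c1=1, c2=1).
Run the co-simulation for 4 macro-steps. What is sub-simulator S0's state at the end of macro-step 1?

S0 state at macro-step 1 = 0

macro 1: S0 reads c1=1 → after 1×micro: 0; S1 reads c0=0 → after 2×micro: -2; S2 reads c2=1 → after 1×micro: 7/2 ⇒ (c0=0, c1=-2, c2=7/2)
macro 2: S0 reads c1=-2 → after 1×micro: 3; S1 reads c0=3 → after 2×micro: 0; S2 reads c2=7/2 → after 1×micro: 49/4 ⇒ (c0=3, c1=0, c2=49/4)
macro 3: S0 reads c1=0 → after 1×micro: 2; S1 reads c0=2 → after 2×micro: 0; S2 reads c2=49/4 → after 1×micro: 343/8 ⇒ (c0=2, c1=0, c2=343/8)
macro 4: S0 reads c1=0 → after 1×micro: 0; S1 reads c0=0 → after 2×micro: -2; S2 reads c2=343/8 → after 1×micro: 2401/16 ⇒ (c0=0, c1=-2, c2=2401/16)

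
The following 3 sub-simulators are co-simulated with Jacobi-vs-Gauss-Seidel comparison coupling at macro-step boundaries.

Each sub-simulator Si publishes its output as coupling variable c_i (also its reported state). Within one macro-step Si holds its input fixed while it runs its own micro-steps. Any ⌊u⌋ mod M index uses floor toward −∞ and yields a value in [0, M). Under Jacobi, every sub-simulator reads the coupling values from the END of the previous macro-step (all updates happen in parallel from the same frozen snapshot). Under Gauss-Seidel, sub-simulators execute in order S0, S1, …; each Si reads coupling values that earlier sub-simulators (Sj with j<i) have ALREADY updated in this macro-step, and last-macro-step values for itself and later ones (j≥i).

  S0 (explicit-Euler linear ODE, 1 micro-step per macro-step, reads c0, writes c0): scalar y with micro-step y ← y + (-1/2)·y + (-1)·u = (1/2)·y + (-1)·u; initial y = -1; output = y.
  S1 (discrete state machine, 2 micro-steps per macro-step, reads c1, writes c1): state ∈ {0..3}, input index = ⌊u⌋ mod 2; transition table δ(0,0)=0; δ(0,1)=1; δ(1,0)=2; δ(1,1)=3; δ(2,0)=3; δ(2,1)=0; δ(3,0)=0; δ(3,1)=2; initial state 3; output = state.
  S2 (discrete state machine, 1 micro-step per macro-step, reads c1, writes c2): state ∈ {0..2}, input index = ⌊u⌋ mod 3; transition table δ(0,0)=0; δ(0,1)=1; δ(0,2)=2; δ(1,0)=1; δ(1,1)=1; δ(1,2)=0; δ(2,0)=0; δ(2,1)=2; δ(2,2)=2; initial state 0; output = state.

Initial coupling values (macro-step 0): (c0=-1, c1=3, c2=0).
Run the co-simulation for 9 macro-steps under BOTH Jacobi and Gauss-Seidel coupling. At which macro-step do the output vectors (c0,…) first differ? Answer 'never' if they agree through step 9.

[Jacobi] macro 1: S0 reads c0=-1 → after 1×micro: 1/2; S1 reads c1=3 → after 2×micro: 0; S2 reads c1=3 → after 1×micro: 0 ⇒ (c0=1/2, c1=0, c2=0)
[Jacobi] macro 2: S0 reads c0=1/2 → after 1×micro: -1/4; S1 reads c1=0 → after 2×micro: 0; S2 reads c1=0 → after 1×micro: 0 ⇒ (c0=-1/4, c1=0, c2=0)
[Jacobi] macro 3: S0 reads c0=-1/4 → after 1×micro: 1/8; S1 reads c1=0 → after 2×micro: 0; S2 reads c1=0 → after 1×micro: 0 ⇒ (c0=1/8, c1=0, c2=0)
[Jacobi] macro 4: S0 reads c0=1/8 → after 1×micro: -1/16; S1 reads c1=0 → after 2×micro: 0; S2 reads c1=0 → after 1×micro: 0 ⇒ (c0=-1/16, c1=0, c2=0)
[Jacobi] macro 5: S0 reads c0=-1/16 → after 1×micro: 1/32; S1 reads c1=0 → after 2×micro: 0; S2 reads c1=0 → after 1×micro: 0 ⇒ (c0=1/32, c1=0, c2=0)
[Jacobi] macro 6: S0 reads c0=1/32 → after 1×micro: -1/64; S1 reads c1=0 → after 2×micro: 0; S2 reads c1=0 → after 1×micro: 0 ⇒ (c0=-1/64, c1=0, c2=0)
[Jacobi] macro 7: S0 reads c0=-1/64 → after 1×micro: 1/128; S1 reads c1=0 → after 2×micro: 0; S2 reads c1=0 → after 1×micro: 0 ⇒ (c0=1/128, c1=0, c2=0)
[Jacobi] macro 8: S0 reads c0=1/128 → after 1×micro: -1/256; S1 reads c1=0 → after 2×micro: 0; S2 reads c1=0 → after 1×micro: 0 ⇒ (c0=-1/256, c1=0, c2=0)
[Jacobi] macro 9: S0 reads c0=-1/256 → after 1×micro: 1/512; S1 reads c1=0 → after 2×micro: 0; S2 reads c1=0 → after 1×micro: 0 ⇒ (c0=1/512, c1=0, c2=0)
[Gauss-Seidel] macro 1: S0 reads c0=-1 → after 1×micro: 1/2; S1 reads c1=3 → after 2×micro: 0; S2 reads c1=0 → after 1×micro: 0 ⇒ (c0=1/2, c1=0, c2=0)
[Gauss-Seidel] macro 2: S0 reads c0=1/2 → after 1×micro: -1/4; S1 reads c1=0 → after 2×micro: 0; S2 reads c1=0 → after 1×micro: 0 ⇒ (c0=-1/4, c1=0, c2=0)
[Gauss-Seidel] macro 3: S0 reads c0=-1/4 → after 1×micro: 1/8; S1 reads c1=0 → after 2×micro: 0; S2 reads c1=0 → after 1×micro: 0 ⇒ (c0=1/8, c1=0, c2=0)
[Gauss-Seidel] macro 4: S0 reads c0=1/8 → after 1×micro: -1/16; S1 reads c1=0 → after 2×micro: 0; S2 reads c1=0 → after 1×micro: 0 ⇒ (c0=-1/16, c1=0, c2=0)
[Gauss-Seidel] macro 5: S0 reads c0=-1/16 → after 1×micro: 1/32; S1 reads c1=0 → after 2×micro: 0; S2 reads c1=0 → after 1×micro: 0 ⇒ (c0=1/32, c1=0, c2=0)
[Gauss-Seidel] macro 6: S0 reads c0=1/32 → after 1×micro: -1/64; S1 reads c1=0 → after 2×micro: 0; S2 reads c1=0 → after 1×micro: 0 ⇒ (c0=-1/64, c1=0, c2=0)
[Gauss-Seidel] macro 7: S0 reads c0=-1/64 → after 1×micro: 1/128; S1 reads c1=0 → after 2×micro: 0; S2 reads c1=0 → after 1×micro: 0 ⇒ (c0=1/128, c1=0, c2=0)
[Gauss-Seidel] macro 8: S0 reads c0=1/128 → after 1×micro: -1/256; S1 reads c1=0 → after 2×micro: 0; S2 reads c1=0 → after 1×micro: 0 ⇒ (c0=-1/256, c1=0, c2=0)
[Gauss-Seidel] macro 9: S0 reads c0=-1/256 → after 1×micro: 1/512; S1 reads c1=0 → after 2×micro: 0; S2 reads c1=0 → after 1×micro: 0 ⇒ (c0=1/512, c1=0, c2=0)

first divergence at macro-step: never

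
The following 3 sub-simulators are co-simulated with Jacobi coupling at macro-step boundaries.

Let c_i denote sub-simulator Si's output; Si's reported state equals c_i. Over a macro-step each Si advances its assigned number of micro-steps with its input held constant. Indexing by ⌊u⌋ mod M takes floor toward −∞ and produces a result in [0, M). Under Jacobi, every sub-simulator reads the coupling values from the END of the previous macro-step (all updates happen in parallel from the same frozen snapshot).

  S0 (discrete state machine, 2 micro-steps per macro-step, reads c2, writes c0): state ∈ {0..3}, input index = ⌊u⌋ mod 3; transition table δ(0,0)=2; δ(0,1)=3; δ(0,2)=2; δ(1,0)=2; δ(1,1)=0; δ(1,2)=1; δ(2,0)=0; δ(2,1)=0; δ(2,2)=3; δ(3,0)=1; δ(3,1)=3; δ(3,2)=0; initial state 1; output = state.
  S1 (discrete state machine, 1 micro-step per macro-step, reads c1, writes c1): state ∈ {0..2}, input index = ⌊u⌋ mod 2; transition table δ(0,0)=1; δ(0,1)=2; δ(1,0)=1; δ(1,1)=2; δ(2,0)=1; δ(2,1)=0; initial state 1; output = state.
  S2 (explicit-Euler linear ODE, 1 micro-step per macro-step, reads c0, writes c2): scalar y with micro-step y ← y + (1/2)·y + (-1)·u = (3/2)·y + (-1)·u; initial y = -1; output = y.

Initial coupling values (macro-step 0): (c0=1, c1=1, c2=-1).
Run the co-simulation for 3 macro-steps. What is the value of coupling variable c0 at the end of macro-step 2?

macro 1: S0 reads c2=-1 → after 2×micro: 1; S1 reads c1=1 → after 1×micro: 2; S2 reads c0=1 → after 1×micro: -5/2 ⇒ (c0=1, c1=2, c2=-5/2)
macro 2: S0 reads c2=-5/2 → after 2×micro: 0; S1 reads c1=2 → after 1×micro: 1; S2 reads c0=1 → after 1×micro: -19/4 ⇒ (c0=0, c1=1, c2=-19/4)
macro 3: S0 reads c2=-19/4 → after 2×micro: 3; S1 reads c1=1 → after 1×micro: 2; S2 reads c0=0 → after 1×micro: -57/8 ⇒ (c0=3, c1=2, c2=-57/8)

c0 at macro-step 2 = 0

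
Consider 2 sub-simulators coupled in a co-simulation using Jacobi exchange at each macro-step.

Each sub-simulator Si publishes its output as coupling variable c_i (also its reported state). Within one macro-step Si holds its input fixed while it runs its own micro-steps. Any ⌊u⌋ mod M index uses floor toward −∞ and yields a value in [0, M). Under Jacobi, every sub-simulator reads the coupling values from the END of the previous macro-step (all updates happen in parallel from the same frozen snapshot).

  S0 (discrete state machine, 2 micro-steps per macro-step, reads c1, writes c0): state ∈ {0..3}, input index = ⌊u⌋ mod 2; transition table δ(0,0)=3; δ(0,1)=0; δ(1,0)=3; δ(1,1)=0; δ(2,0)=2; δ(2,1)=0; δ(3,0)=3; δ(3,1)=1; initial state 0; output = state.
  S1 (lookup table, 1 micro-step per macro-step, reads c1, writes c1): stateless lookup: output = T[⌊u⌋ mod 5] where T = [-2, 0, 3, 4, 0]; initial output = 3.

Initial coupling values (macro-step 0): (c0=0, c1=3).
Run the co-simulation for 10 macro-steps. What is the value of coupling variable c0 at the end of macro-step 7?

macro 1: S0 reads c1=3 → after 2×micro: 0; S1 reads c1=3 → after 1×micro: 4 ⇒ (c0=0, c1=4)
macro 2: S0 reads c1=4 → after 2×micro: 3; S1 reads c1=4 → after 1×micro: 0 ⇒ (c0=3, c1=0)
macro 3: S0 reads c1=0 → after 2×micro: 3; S1 reads c1=0 → after 1×micro: -2 ⇒ (c0=3, c1=-2)
macro 4: S0 reads c1=-2 → after 2×micro: 3; S1 reads c1=-2 → after 1×micro: 4 ⇒ (c0=3, c1=4)
macro 5: S0 reads c1=4 → after 2×micro: 3; S1 reads c1=4 → after 1×micro: 0 ⇒ (c0=3, c1=0)
macro 6: S0 reads c1=0 → after 2×micro: 3; S1 reads c1=0 → after 1×micro: -2 ⇒ (c0=3, c1=-2)
macro 7: S0 reads c1=-2 → after 2×micro: 3; S1 reads c1=-2 → after 1×micro: 4 ⇒ (c0=3, c1=4)
macro 8: S0 reads c1=4 → after 2×micro: 3; S1 reads c1=4 → after 1×micro: 0 ⇒ (c0=3, c1=0)
macro 9: S0 reads c1=0 → after 2×micro: 3; S1 reads c1=0 → after 1×micro: -2 ⇒ (c0=3, c1=-2)
macro 10: S0 reads c1=-2 → after 2×micro: 3; S1 reads c1=-2 → after 1×micro: 4 ⇒ (c0=3, c1=4)

c0 at macro-step 7 = 3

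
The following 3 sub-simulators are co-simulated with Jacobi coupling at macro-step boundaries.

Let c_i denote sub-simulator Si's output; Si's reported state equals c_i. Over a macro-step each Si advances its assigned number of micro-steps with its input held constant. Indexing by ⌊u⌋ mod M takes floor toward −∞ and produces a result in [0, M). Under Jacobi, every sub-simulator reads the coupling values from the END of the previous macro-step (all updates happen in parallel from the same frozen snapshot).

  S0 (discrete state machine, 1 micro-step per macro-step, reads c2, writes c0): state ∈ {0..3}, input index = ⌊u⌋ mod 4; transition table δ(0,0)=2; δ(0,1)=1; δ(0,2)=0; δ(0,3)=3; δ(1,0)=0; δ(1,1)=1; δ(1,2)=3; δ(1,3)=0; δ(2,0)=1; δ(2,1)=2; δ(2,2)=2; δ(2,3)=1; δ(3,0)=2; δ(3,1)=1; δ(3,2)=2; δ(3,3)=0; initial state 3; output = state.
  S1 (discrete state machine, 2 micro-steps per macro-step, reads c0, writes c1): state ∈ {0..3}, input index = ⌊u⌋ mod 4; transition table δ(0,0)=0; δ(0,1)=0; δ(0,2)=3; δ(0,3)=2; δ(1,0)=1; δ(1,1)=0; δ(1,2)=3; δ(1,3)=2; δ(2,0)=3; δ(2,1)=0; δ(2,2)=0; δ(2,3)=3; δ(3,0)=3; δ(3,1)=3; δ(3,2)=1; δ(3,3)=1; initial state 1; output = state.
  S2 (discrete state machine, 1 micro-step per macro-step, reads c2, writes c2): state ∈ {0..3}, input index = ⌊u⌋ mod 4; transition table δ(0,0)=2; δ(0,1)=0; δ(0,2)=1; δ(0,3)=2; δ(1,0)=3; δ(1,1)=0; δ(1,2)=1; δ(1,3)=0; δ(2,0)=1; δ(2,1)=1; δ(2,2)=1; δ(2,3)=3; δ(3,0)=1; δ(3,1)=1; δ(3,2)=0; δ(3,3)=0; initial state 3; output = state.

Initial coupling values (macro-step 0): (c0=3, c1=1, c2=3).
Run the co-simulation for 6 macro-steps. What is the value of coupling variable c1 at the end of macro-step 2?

macro 1: S0 reads c2=3 → after 1×micro: 0; S1 reads c0=3 → after 2×micro: 3; S2 reads c2=3 → after 1×micro: 0 ⇒ (c0=0, c1=3, c2=0)
macro 2: S0 reads c2=0 → after 1×micro: 2; S1 reads c0=0 → after 2×micro: 3; S2 reads c2=0 → after 1×micro: 2 ⇒ (c0=2, c1=3, c2=2)
macro 3: S0 reads c2=2 → after 1×micro: 2; S1 reads c0=2 → after 2×micro: 3; S2 reads c2=2 → after 1×micro: 1 ⇒ (c0=2, c1=3, c2=1)
macro 4: S0 reads c2=1 → after 1×micro: 2; S1 reads c0=2 → after 2×micro: 3; S2 reads c2=1 → after 1×micro: 0 ⇒ (c0=2, c1=3, c2=0)
macro 5: S0 reads c2=0 → after 1×micro: 1; S1 reads c0=2 → after 2×micro: 3; S2 reads c2=0 → after 1×micro: 2 ⇒ (c0=1, c1=3, c2=2)
macro 6: S0 reads c2=2 → after 1×micro: 3; S1 reads c0=1 → after 2×micro: 3; S2 reads c2=2 → after 1×micro: 1 ⇒ (c0=3, c1=3, c2=1)

c1 at macro-step 2 = 3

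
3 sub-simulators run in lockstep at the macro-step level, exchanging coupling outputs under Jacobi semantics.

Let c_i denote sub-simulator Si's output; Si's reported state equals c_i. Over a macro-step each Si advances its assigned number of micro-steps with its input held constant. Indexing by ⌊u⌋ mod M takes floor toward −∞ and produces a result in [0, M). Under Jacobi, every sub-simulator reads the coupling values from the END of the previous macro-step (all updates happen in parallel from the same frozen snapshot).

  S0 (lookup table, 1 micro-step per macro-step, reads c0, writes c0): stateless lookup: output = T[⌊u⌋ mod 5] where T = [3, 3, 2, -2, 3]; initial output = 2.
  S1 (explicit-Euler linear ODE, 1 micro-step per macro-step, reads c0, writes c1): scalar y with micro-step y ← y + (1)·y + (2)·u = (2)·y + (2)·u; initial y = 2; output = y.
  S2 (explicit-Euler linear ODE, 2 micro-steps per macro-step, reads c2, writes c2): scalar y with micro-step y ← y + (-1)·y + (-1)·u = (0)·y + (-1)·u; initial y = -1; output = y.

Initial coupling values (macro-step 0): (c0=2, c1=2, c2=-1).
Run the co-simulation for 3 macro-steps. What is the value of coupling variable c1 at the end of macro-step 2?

c1 at macro-step 2 = 20

macro 1: S0 reads c0=2 → after 1×micro: 2; S1 reads c0=2 → after 1×micro: 8; S2 reads c2=-1 → after 2×micro: 1 ⇒ (c0=2, c1=8, c2=1)
macro 2: S0 reads c0=2 → after 1×micro: 2; S1 reads c0=2 → after 1×micro: 20; S2 reads c2=1 → after 2×micro: -1 ⇒ (c0=2, c1=20, c2=-1)
macro 3: S0 reads c0=2 → after 1×micro: 2; S1 reads c0=2 → after 1×micro: 44; S2 reads c2=-1 → after 2×micro: 1 ⇒ (c0=2, c1=44, c2=1)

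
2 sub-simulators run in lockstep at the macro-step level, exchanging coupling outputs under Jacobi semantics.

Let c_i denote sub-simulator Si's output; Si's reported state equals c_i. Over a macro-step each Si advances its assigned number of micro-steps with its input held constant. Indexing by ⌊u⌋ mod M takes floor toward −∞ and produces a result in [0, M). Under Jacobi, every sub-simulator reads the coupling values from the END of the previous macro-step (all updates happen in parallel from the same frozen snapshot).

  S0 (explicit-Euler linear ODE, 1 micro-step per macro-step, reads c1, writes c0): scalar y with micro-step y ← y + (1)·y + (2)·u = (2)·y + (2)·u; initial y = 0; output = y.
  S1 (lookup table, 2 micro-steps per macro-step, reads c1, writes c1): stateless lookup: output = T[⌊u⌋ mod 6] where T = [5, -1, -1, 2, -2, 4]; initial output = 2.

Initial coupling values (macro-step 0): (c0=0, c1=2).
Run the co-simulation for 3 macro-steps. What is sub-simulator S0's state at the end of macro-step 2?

macro 1: S0 reads c1=2 → after 1×micro: 4; S1 reads c1=2 → after 2×micro: -1 ⇒ (c0=4, c1=-1)
macro 2: S0 reads c1=-1 → after 1×micro: 6; S1 reads c1=-1 → after 2×micro: 4 ⇒ (c0=6, c1=4)
macro 3: S0 reads c1=4 → after 1×micro: 20; S1 reads c1=4 → after 2×micro: -2 ⇒ (c0=20, c1=-2)

S0 state at macro-step 2 = 6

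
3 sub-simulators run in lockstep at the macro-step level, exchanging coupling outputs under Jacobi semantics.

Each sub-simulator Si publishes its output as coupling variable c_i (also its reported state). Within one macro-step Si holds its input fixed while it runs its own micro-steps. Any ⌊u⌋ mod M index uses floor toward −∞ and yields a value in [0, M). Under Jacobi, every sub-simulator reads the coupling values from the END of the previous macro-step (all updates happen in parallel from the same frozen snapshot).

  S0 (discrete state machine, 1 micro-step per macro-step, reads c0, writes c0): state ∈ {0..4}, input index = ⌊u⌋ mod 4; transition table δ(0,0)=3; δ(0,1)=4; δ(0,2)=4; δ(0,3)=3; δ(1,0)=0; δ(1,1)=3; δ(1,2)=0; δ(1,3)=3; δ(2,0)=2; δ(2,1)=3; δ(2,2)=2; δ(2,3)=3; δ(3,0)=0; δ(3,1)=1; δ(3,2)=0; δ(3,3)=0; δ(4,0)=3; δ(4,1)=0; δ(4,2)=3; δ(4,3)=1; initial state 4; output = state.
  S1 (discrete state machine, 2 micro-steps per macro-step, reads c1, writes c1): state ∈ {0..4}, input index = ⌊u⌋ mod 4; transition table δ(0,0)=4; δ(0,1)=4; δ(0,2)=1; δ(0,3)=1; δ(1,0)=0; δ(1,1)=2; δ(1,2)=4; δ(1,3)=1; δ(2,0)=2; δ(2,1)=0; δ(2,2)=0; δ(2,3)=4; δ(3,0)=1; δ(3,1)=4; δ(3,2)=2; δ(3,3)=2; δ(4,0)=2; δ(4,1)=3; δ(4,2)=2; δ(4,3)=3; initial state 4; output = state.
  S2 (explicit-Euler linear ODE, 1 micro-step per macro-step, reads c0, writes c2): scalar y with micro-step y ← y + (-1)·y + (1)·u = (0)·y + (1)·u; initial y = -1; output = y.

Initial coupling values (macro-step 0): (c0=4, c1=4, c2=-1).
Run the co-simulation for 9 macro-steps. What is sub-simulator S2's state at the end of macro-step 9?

S2 state at macro-step 9 = 0

macro 1: S0 reads c0=4 → after 1×micro: 3; S1 reads c1=4 → after 2×micro: 2; S2 reads c0=4 → after 1×micro: 4 ⇒ (c0=3, c1=2, c2=4)
macro 2: S0 reads c0=3 → after 1×micro: 0; S1 reads c1=2 → after 2×micro: 1; S2 reads c0=3 → after 1×micro: 3 ⇒ (c0=0, c1=1, c2=3)
macro 3: S0 reads c0=0 → after 1×micro: 3; S1 reads c1=1 → after 2×micro: 0; S2 reads c0=0 → after 1×micro: 0 ⇒ (c0=3, c1=0, c2=0)
macro 4: S0 reads c0=3 → after 1×micro: 0; S1 reads c1=0 → after 2×micro: 2; S2 reads c0=3 → after 1×micro: 3 ⇒ (c0=0, c1=2, c2=3)
macro 5: S0 reads c0=0 → after 1×micro: 3; S1 reads c1=2 → after 2×micro: 1; S2 reads c0=0 → after 1×micro: 0 ⇒ (c0=3, c1=1, c2=0)
macro 6: S0 reads c0=3 → after 1×micro: 0; S1 reads c1=1 → after 2×micro: 0; S2 reads c0=3 → after 1×micro: 3 ⇒ (c0=0, c1=0, c2=3)
macro 7: S0 reads c0=0 → after 1×micro: 3; S1 reads c1=0 → after 2×micro: 2; S2 reads c0=0 → after 1×micro: 0 ⇒ (c0=3, c1=2, c2=0)
macro 8: S0 reads c0=3 → after 1×micro: 0; S1 reads c1=2 → after 2×micro: 1; S2 reads c0=3 → after 1×micro: 3 ⇒ (c0=0, c1=1, c2=3)
macro 9: S0 reads c0=0 → after 1×micro: 3; S1 reads c1=1 → after 2×micro: 0; S2 reads c0=0 → after 1×micro: 0 ⇒ (c0=3, c1=0, c2=0)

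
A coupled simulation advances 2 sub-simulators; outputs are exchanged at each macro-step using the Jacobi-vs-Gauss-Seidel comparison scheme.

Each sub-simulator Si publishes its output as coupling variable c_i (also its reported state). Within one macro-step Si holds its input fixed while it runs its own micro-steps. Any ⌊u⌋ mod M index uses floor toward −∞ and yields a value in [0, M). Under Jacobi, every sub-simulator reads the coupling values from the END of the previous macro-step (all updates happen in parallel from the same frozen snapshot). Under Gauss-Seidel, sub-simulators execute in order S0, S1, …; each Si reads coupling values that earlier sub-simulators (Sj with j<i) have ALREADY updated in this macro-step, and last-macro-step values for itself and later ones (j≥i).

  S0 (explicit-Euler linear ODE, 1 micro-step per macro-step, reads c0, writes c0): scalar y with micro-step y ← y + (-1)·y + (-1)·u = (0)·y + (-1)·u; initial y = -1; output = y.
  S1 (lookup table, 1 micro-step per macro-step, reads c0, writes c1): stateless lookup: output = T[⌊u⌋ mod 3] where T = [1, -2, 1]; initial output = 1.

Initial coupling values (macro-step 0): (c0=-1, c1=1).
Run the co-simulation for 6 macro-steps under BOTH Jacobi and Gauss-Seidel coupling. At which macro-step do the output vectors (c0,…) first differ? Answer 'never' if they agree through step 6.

[Jacobi] macro 1: S0 reads c0=-1 → after 1×micro: 1; S1 reads c0=-1 → after 1×micro: 1 ⇒ (c0=1, c1=1)
[Jacobi] macro 2: S0 reads c0=1 → after 1×micro: -1; S1 reads c0=1 → after 1×micro: -2 ⇒ (c0=-1, c1=-2)
[Jacobi] macro 3: S0 reads c0=-1 → after 1×micro: 1; S1 reads c0=-1 → after 1×micro: 1 ⇒ (c0=1, c1=1)
[Jacobi] macro 4: S0 reads c0=1 → after 1×micro: -1; S1 reads c0=1 → after 1×micro: -2 ⇒ (c0=-1, c1=-2)
[Jacobi] macro 5: S0 reads c0=-1 → after 1×micro: 1; S1 reads c0=-1 → after 1×micro: 1 ⇒ (c0=1, c1=1)
[Jacobi] macro 6: S0 reads c0=1 → after 1×micro: -1; S1 reads c0=1 → after 1×micro: -2 ⇒ (c0=-1, c1=-2)
[Gauss-Seidel] macro 1: S0 reads c0=-1 → after 1×micro: 1; S1 reads c0=1 → after 1×micro: -2 ⇒ (c0=1, c1=-2)
[Gauss-Seidel] macro 2: S0 reads c0=1 → after 1×micro: -1; S1 reads c0=-1 → after 1×micro: 1 ⇒ (c0=-1, c1=1)
[Gauss-Seidel] macro 3: S0 reads c0=-1 → after 1×micro: 1; S1 reads c0=1 → after 1×micro: -2 ⇒ (c0=1, c1=-2)
[Gauss-Seidel] macro 4: S0 reads c0=1 → after 1×micro: -1; S1 reads c0=-1 → after 1×micro: 1 ⇒ (c0=-1, c1=1)
[Gauss-Seidel] macro 5: S0 reads c0=-1 → after 1×micro: 1; S1 reads c0=1 → after 1×micro: -2 ⇒ (c0=1, c1=-2)
[Gauss-Seidel] macro 6: S0 reads c0=1 → after 1×micro: -1; S1 reads c0=-1 → after 1×micro: 1 ⇒ (c0=-1, c1=1)

first divergence at macro-step: 1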